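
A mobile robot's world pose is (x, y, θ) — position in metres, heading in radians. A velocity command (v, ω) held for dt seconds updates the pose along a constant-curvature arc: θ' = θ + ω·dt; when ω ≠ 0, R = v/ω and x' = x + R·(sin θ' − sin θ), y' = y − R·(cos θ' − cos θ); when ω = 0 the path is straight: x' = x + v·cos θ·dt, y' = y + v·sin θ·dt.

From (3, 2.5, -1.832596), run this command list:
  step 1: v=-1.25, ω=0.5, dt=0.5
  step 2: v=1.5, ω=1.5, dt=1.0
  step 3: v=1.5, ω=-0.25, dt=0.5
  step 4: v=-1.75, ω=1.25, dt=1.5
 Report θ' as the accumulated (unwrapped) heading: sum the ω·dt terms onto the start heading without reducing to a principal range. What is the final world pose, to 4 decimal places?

(3.0621, 0.4958, 1.6674)

step 1: θ'=-1.5826 (R=-2.5000) → pose (3.0850, 3.1175, -1.5826)
step 2: θ'=-0.0826 (R=1.0000) → pose (4.0024, 2.1092, -0.0826)
step 3: θ'=-0.2076 (R=-6.0000) → pose (4.7441, 2.0008, -0.2076)
step 4: θ'=1.6674 (R=-1.4000) → pose (3.0621, 0.4958, 1.6674)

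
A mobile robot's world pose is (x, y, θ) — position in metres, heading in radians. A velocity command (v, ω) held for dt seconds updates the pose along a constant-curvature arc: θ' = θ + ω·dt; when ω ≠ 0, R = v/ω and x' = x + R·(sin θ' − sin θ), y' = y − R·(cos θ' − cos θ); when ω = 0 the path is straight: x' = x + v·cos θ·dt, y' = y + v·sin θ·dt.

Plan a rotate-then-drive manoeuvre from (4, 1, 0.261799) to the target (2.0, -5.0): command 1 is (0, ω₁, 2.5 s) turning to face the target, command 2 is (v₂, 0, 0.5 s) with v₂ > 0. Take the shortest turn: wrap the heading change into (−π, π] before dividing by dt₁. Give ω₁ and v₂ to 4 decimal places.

heading to target = atan2(-5−1, 2−4) = -1.8925
Δθ = wrap(-1.8925 − 0.2618) = -2.1543; ω₁ = Δθ/dt₁ = -0.8617
distance = √((2−4)² + (-5−1)²) = 6.3246; v₂ = distance/dt₂ = 12.6491

ω₁ = -0.8617, v₂ = 12.6491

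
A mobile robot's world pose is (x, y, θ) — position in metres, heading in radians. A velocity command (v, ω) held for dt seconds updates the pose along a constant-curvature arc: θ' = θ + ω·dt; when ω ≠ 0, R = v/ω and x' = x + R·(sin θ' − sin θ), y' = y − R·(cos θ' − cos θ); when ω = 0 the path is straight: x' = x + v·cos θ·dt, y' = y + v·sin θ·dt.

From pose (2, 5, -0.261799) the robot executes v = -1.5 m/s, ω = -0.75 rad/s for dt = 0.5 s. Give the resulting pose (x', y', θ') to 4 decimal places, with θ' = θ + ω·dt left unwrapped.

θ' = -0.2618 + -0.75·0.5 = -0.6368
R = v/ω = -1.5/-0.75 = 2.0000
x' = 2 + 2.0000·(sin -0.6368 − sin -0.2618) = 1.3284
y' = 5 − 2.0000·(cos -0.6368 − cos -0.2618) = 5.3238

(1.3284, 5.3238, -0.6368)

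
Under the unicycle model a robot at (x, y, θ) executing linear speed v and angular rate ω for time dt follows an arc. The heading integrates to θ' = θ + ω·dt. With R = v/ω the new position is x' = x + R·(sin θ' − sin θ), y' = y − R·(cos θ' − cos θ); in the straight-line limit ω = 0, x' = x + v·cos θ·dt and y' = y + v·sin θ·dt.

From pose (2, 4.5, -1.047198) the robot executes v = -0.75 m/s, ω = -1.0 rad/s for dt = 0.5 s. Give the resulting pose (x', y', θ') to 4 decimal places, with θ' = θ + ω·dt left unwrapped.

θ' = -1.0472 + -1.0·0.5 = -1.5472
R = v/ω = -0.75/-1.0 = 0.7500
x' = 2 + 0.7500·(sin -1.5472 − sin -1.0472) = 1.8997
y' = 4.5 − 0.7500·(cos -1.5472 − cos -1.0472) = 4.8573

(1.8997, 4.8573, -1.5472)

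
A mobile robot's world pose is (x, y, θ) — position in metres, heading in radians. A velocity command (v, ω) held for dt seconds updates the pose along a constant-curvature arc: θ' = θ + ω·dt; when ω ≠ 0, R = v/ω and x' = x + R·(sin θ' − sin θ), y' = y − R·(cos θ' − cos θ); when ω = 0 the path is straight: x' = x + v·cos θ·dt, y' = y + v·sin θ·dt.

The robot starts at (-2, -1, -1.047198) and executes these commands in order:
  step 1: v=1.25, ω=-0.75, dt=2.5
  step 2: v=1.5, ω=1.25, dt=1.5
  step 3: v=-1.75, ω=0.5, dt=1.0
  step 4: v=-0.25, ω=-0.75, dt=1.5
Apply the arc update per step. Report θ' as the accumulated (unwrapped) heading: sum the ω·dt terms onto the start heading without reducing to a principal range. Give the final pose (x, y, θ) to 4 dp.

(-5.2270, -3.6739, -1.6722)

step 1: θ'=-2.9222 (R=-1.6667) → pose (-3.0806, -3.4600, -2.9222)
step 2: θ'=-1.0472 (R=1.2000) → pose (-3.8587, -5.2313, -1.0472)
step 3: θ'=-0.5472 (R=-3.5000) → pose (-5.0688, -3.9923, -0.5472)
step 4: θ'=-1.6722 (R=0.3333) → pose (-5.2270, -3.6739, -1.6722)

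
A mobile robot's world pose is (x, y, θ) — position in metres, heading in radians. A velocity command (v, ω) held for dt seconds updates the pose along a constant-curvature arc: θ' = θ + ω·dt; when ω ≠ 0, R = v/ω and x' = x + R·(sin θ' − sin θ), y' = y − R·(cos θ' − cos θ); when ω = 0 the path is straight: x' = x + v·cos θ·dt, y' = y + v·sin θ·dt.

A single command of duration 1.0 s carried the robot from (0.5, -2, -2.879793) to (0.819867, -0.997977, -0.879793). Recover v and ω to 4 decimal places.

v = -1.2500, ω = 2.0000

Δθ = -0.879793 − -2.879793 = 2.000000
ω = Δθ/dt = 2.000000/1.0 = 2.0000
R = −Δy/(cos θ' − cos θ) = -0.6250
v = R·ω = -0.6250·2.0000 = -1.2500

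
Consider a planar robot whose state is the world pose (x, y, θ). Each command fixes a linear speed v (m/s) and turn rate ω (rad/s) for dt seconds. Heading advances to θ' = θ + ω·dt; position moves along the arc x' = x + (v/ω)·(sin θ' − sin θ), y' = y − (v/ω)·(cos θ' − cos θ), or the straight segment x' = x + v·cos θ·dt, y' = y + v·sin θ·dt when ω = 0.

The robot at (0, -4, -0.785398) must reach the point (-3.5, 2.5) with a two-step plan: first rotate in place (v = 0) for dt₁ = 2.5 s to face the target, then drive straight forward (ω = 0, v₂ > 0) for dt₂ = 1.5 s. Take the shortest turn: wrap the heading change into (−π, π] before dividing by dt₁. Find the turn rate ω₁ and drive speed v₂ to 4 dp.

heading to target = atan2(2.5−-4, -3.5−0) = 2.0647
Δθ = wrap(2.0647 − -0.7854) = 2.8501; ω₁ = Δθ/dt₁ = 1.1401
distance = √((-3.5−0)² + (2.5−-4)²) = 7.3824; v₂ = distance/dt₂ = 4.9216

ω₁ = 1.1401, v₂ = 4.9216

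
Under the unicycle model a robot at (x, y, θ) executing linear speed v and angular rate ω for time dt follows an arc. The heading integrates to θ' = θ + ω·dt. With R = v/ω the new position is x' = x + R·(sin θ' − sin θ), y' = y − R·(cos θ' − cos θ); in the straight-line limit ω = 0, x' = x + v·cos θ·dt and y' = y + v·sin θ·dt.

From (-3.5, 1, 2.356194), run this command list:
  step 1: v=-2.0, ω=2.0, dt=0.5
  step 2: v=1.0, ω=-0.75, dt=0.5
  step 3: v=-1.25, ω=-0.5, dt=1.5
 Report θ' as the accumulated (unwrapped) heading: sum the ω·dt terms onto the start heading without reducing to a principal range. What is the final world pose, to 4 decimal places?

step 1: θ'=3.3562 (R=-1.0000) → pose (-2.5799, 0.7300, 3.3562)
step 2: θ'=2.9812 (R=-1.3333) → pose (-3.0768, 0.7166, 2.9812)
step 3: θ'=2.2312 (R=2.5000) → pose (-1.5017, -0.2178, 2.2312)

(-1.5017, -0.2178, 2.2312)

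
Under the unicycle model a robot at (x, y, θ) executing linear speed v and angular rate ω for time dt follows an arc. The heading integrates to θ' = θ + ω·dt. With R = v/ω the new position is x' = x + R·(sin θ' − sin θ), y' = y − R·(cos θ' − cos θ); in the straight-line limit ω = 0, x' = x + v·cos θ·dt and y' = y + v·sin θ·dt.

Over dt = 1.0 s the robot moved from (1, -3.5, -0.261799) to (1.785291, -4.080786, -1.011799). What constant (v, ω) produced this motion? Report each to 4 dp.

v = 1.0000, ω = -0.7500

Δθ = -1.011799 − -0.261799 = -0.750000
ω = Δθ/dt = -0.750000/1.0 = -0.7500
R = Δx/(sin θ' − sin θ) = -1.3333
v = R·ω = -1.3333·-0.7500 = 1.0000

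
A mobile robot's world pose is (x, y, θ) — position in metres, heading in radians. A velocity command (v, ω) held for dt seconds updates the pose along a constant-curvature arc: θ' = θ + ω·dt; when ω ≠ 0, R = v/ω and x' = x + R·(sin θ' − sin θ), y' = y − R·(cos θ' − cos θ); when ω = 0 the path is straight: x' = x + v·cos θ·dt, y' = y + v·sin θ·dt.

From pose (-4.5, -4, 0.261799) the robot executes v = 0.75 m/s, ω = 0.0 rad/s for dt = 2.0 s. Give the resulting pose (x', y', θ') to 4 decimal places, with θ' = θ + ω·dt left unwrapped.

θ' = 0.2618 + 0.0·2.0 = 0.2618
ω = 0 → straight: x' = -4.5 + 0.75·cos(0.2618)·2.0 = -3.0511
y' = -4 + 0.75·sin(0.2618)·2.0 = -3.6118

(-3.0511, -3.6118, 0.2618)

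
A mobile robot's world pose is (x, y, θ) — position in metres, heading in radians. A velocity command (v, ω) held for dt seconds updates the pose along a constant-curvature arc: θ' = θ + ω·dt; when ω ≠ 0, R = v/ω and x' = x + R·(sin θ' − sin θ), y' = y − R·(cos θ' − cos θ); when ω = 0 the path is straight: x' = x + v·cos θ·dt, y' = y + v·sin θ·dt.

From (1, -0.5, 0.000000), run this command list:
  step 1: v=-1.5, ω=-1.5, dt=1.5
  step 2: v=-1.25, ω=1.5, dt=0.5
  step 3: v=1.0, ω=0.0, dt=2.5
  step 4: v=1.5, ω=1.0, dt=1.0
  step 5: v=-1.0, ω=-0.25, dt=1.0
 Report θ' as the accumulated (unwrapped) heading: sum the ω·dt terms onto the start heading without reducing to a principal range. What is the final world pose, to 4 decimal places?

(0.5499, -1.4098, -0.7500)

step 1: θ'=-2.2500 (R=1.0000) → pose (0.2219, 1.1282, -2.2500)
step 2: θ'=-1.5000 (R=-0.8333) → pose (0.4048, 1.7106, -1.5000)
step 3: θ'=-1.5000 (straight) → pose (0.5816, -0.7831, -1.5000)
step 4: θ'=-0.5000 (R=1.5000) → pose (1.3587, -1.9934, -0.5000)
step 5: θ'=-0.7500 (R=4.0000) → pose (0.5499, -1.4098, -0.7500)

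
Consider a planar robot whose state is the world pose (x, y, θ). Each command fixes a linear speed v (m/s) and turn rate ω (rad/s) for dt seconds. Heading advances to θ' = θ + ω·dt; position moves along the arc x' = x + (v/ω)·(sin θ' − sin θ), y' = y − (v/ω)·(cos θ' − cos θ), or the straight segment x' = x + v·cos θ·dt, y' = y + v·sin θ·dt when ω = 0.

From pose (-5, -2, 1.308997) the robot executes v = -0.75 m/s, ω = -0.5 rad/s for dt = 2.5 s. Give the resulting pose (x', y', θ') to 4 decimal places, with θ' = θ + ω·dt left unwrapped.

θ' = 1.3090 + -0.5·2.5 = 0.0590
R = v/ω = -0.75/-0.5 = 1.5000
x' = -5 + 1.5000·(sin 0.0590 − sin 1.3090) = -6.3604
y' = -2 − 1.5000·(cos 0.0590 − cos 1.3090) = -3.1092

(-6.3604, -3.1092, 0.0590)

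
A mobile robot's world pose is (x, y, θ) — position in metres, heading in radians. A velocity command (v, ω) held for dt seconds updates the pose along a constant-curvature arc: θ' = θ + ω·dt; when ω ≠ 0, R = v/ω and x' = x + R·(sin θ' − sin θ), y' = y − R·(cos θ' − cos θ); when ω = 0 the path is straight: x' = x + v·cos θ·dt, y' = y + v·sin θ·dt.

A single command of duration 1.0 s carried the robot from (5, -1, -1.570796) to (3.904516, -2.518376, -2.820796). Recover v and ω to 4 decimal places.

v = 2.0000, ω = -1.2500

Δθ = -2.820796 − -1.570796 = -1.250000
ω = Δθ/dt = -1.250000/1.0 = -1.2500
R = −Δy/(cos θ' − cos θ) = -1.6000
v = R·ω = -1.6000·-1.2500 = 2.0000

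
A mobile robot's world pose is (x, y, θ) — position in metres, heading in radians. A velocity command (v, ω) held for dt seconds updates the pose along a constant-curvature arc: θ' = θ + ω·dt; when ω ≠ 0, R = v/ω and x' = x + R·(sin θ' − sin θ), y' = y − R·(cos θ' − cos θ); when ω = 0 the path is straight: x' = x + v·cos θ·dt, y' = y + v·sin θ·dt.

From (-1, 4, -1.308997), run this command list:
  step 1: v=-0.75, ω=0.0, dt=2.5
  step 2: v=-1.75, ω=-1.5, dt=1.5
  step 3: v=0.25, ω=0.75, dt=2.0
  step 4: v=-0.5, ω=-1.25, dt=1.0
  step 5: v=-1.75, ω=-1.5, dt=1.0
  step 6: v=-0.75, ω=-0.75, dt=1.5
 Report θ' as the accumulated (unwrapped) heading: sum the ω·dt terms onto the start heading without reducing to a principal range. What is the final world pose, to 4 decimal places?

step 1: θ'=-1.3090 (straight) → pose (-1.4853, 5.8111, -1.3090)
step 2: θ'=-3.5590 (R=1.1667) → pose (0.1146, 7.1796, -3.5590)
step 3: θ'=-2.0590 (R=0.3333) → pose (-0.3149, 7.0312, -2.0590)
step 4: θ'=-3.3090 (R=0.4000) → pose (0.1050, 7.2380, -3.3090)
step 5: θ'=-4.8090 (R=1.1667) → pose (1.0718, 5.9751, -4.8090)
step 6: θ'=-5.9340 (R=1.0000) → pose (0.4186, 5.1319, -5.9340)

(0.4186, 5.1319, -5.9340)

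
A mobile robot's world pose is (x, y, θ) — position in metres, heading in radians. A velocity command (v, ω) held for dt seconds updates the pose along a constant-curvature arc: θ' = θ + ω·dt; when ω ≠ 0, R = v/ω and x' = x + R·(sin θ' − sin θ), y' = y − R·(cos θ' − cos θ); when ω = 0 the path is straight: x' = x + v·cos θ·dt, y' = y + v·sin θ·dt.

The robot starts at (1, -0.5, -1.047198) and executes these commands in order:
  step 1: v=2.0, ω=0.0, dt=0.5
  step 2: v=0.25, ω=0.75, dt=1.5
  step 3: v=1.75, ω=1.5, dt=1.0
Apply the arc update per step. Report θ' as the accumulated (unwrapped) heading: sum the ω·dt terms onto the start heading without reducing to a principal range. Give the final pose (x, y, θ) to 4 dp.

step 1: θ'=-1.0472 (straight) → pose (1.5000, -1.3660, -1.0472)
step 2: θ'=0.0778 (R=0.3333) → pose (1.8146, -1.5317, 0.0778)
step 3: θ'=1.5778 (R=1.1667) → pose (2.8905, -0.3604, 1.5778)

(2.8905, -0.3604, 1.5778)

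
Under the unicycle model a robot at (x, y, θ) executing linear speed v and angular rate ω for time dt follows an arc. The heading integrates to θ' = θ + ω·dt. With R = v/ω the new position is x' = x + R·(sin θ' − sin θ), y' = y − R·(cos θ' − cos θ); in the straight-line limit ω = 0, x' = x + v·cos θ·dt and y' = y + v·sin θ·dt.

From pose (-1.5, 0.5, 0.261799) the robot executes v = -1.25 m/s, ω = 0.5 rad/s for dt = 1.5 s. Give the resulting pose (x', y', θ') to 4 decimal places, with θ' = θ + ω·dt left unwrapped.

(-2.9724, -0.5890, 1.0118)

θ' = 0.2618 + 0.5·1.5 = 1.0118
R = v/ω = -1.25/0.5 = -2.5000
x' = -1.5 + -2.5000·(sin 1.0118 − sin 0.2618) = -2.9724
y' = 0.5 − -2.5000·(cos 1.0118 − cos 0.2618) = -0.5890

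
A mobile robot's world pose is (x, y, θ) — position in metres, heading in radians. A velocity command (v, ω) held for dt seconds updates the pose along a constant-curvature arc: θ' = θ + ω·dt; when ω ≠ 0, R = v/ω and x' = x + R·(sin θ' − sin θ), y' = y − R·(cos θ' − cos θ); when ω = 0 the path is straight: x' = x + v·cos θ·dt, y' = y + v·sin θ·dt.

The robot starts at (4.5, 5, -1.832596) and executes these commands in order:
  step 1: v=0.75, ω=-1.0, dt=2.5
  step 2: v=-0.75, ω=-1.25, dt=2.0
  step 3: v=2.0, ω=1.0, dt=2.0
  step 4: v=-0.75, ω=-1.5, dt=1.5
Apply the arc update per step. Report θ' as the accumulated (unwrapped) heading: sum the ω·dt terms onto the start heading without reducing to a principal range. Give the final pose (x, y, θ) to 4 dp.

step 1: θ'=-4.3326 (R=-0.7500) → pose (3.0790, 4.9161, -4.3326)
step 2: θ'=-6.8326 (R=0.6000) → pose (2.2084, 4.1819, -6.8326)
step 3: θ'=-4.8326 (R=2.0000) → pose (5.2384, 5.6478, -4.8326)
step 4: θ'=-7.0826 (R=0.5000) → pose (4.3835, 5.3592, -7.0826)

(4.3835, 5.3592, -7.0826)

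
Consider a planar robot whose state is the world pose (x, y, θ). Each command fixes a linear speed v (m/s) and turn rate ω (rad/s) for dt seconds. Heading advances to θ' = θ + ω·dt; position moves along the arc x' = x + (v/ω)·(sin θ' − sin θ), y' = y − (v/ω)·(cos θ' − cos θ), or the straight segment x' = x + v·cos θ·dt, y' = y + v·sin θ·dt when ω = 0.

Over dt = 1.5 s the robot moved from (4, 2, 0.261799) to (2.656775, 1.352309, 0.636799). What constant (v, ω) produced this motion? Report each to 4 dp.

Δθ = 0.636799 − 0.261799 = 0.375000
ω = Δθ/dt = 0.375000/1.5 = 0.2500
R = Δx/(sin θ' − sin θ) = -4.0000
v = R·ω = -4.0000·0.2500 = -1.0000

v = -1.0000, ω = 0.2500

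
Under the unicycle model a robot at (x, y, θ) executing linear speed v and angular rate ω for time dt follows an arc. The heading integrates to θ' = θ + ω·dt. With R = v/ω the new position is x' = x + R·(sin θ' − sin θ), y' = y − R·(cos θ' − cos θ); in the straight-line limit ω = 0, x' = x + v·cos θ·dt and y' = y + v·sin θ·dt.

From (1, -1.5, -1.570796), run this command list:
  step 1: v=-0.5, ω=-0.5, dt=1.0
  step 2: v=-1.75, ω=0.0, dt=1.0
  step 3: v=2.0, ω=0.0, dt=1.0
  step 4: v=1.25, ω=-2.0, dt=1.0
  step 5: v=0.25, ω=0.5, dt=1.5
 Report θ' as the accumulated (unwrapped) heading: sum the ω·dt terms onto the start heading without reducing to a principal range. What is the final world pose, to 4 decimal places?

(-0.3581, -1.1216, -3.3208)

step 1: θ'=-2.0708 (R=1.0000) → pose (1.1224, -1.0206, -2.0708)
step 2: θ'=-2.0708 (straight) → pose (1.9614, 0.5152, -2.0708)
step 3: θ'=-2.0708 (straight) → pose (1.0026, -1.2400, -2.0708)
step 4: θ'=-4.0708 (R=-0.6250) → pose (-0.0466, -1.3144, -4.0708)
step 5: θ'=-3.3208 (R=0.5000) → pose (-0.3581, -1.1216, -3.3208)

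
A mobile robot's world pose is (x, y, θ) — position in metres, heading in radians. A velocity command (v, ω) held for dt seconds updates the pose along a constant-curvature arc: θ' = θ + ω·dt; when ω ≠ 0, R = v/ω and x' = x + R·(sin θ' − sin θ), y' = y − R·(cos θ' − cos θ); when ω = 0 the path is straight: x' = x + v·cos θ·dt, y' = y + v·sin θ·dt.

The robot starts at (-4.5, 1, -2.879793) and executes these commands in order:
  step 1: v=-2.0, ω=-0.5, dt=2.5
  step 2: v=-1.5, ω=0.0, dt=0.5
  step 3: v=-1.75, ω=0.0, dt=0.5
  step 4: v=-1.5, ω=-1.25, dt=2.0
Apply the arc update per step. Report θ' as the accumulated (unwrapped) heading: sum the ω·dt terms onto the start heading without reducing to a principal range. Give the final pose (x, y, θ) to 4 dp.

(-0.6402, -3.8087, -6.6298)

step 1: θ'=-4.1298 (R=4.0000) → pose (-0.1246, -0.6629, -4.1298)
step 2: θ'=-4.1298 (straight) → pose (0.2881, -1.2892, -4.1298)
step 3: θ'=-4.1298 (straight) → pose (0.7695, -2.0199, -4.1298)
step 4: θ'=-6.6298 (R=1.2000) → pose (-0.6402, -3.8087, -6.6298)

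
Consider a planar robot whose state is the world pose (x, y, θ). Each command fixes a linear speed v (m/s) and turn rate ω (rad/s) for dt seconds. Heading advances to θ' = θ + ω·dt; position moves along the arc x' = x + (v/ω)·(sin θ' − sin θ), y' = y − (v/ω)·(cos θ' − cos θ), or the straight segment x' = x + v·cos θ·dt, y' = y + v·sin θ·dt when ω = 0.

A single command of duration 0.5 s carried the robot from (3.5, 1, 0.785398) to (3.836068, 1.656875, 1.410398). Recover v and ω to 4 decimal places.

Δθ = 1.410398 − 0.785398 = 0.625000
ω = Δθ/dt = 0.625000/0.5 = 1.2500
R = −Δy/(cos θ' − cos θ) = 1.2000
v = R·ω = 1.2000·1.2500 = 1.5000

v = 1.5000, ω = 1.2500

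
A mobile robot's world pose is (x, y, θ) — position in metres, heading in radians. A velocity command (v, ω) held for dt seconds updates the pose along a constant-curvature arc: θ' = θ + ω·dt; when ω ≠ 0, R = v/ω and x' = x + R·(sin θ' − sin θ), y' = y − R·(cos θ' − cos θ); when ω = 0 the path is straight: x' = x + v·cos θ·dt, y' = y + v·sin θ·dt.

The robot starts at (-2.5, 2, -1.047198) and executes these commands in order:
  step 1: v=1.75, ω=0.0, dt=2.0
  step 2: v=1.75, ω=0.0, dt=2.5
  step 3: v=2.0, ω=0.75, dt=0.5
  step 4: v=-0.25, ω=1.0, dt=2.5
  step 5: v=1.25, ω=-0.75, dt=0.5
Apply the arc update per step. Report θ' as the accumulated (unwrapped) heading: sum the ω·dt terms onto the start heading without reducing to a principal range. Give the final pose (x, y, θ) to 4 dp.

step 1: θ'=-1.0472 (straight) → pose (-0.7500, -1.0311, -1.0472)
step 2: θ'=-1.0472 (straight) → pose (1.4375, -4.8200, -1.0472)
step 3: θ'=-0.6722 (R=2.6667) → pose (2.0863, -5.5732, -0.6722)
step 4: θ'=1.8278 (R=-0.2500) → pose (1.6889, -5.8323, 1.8278)
step 5: θ'=1.4528 (R=-1.6667) → pose (1.6457, -5.2125, 1.4528)

(1.6457, -5.2125, 1.4528)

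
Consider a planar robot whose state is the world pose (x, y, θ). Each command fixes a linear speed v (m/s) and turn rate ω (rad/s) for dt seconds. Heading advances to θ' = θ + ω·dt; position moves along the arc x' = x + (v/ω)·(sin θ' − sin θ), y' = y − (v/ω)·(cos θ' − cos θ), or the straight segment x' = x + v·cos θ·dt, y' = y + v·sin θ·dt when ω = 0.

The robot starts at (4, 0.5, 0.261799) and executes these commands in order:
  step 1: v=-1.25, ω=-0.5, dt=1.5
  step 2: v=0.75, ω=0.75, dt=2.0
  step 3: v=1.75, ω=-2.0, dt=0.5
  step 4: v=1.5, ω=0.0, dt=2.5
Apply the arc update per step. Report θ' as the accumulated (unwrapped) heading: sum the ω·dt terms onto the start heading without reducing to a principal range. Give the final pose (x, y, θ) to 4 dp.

step 1: θ'=-0.4882 (R=2.5000) → pose (2.1804, 0.7069, -0.4882)
step 2: θ'=1.0118 (R=1.0000) → pose (3.4972, 1.0597, 1.0118)
step 3: θ'=0.0118 (R=-0.8750) → pose (4.2287, 1.4706, 0.0118)
step 4: θ'=0.0118 (straight) → pose (7.9784, 1.5149, 0.0118)

(7.9784, 1.5149, 0.0118)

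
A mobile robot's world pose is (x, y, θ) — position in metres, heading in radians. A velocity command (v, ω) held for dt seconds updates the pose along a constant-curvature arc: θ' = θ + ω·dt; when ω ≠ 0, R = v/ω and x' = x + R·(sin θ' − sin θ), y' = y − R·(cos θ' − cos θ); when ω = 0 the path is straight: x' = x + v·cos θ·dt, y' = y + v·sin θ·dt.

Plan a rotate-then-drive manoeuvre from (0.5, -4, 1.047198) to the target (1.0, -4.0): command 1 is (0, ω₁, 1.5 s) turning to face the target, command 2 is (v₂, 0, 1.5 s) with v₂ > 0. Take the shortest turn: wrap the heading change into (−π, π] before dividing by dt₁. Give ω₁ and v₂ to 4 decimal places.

ω₁ = -0.6981, v₂ = 0.3333

heading to target = atan2(-4−-4, 1−0.5) = 0.0000
Δθ = wrap(0.0000 − 1.0472) = -1.0472; ω₁ = Δθ/dt₁ = -0.6981
distance = √((1−0.5)² + (-4−-4)²) = 0.5000; v₂ = distance/dt₂ = 0.3333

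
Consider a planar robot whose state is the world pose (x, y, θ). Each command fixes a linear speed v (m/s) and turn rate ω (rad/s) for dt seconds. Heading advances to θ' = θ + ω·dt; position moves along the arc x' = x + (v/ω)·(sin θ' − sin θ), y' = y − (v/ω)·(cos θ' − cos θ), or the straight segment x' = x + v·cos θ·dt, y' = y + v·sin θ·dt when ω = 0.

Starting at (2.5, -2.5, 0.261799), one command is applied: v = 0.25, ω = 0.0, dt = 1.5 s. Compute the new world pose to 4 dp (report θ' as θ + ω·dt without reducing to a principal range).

θ' = 0.2618 + 0.0·1.5 = 0.2618
ω = 0 → straight: x' = 2.5 + 0.25·cos(0.2618)·1.5 = 2.8622
y' = -2.5 + 0.25·sin(0.2618)·1.5 = -2.4029

(2.8622, -2.4029, 0.2618)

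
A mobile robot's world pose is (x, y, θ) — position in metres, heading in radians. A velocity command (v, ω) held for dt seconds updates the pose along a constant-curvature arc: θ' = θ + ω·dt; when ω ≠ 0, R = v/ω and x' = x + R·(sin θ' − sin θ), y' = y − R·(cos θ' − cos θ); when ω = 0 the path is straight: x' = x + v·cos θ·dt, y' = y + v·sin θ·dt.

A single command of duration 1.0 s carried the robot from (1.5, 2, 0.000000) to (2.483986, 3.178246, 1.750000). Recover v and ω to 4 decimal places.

Δθ = 1.750000 − 0.000000 = 1.750000
ω = Δθ/dt = 1.750000/1.0 = 1.7500
R = −Δy/(cos θ' − cos θ) = 1.0000
v = R·ω = 1.0000·1.7500 = 1.7500

v = 1.7500, ω = 1.7500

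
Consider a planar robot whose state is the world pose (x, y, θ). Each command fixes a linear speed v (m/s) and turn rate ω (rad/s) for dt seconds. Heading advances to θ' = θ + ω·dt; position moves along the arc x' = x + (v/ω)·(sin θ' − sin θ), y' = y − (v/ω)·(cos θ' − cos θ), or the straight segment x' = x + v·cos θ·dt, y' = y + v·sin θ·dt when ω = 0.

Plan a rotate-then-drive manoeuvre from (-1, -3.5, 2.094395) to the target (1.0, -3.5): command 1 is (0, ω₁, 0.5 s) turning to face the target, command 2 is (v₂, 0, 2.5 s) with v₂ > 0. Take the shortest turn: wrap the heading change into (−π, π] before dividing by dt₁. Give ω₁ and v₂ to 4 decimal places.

ω₁ = -4.1888, v₂ = 0.8000

heading to target = atan2(-3.5−-3.5, 1−-1) = 0.0000
Δθ = wrap(0.0000 − 2.0944) = -2.0944; ω₁ = Δθ/dt₁ = -4.1888
distance = √((1−-1)² + (-3.5−-3.5)²) = 2.0000; v₂ = distance/dt₂ = 0.8000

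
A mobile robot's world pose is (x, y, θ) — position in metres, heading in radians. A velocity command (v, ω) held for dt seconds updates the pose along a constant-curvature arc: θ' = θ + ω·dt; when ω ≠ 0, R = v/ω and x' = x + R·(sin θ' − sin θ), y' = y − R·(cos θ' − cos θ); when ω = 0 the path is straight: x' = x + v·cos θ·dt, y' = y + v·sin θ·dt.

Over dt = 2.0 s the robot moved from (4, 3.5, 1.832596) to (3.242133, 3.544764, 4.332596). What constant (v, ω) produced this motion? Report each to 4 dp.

Δθ = 4.332596 − 1.832596 = 2.500000
ω = Δθ/dt = 2.500000/2.0 = 1.2500
R = Δx/(sin θ' − sin θ) = 0.4000
v = R·ω = 0.4000·1.2500 = 0.5000

v = 0.5000, ω = 1.2500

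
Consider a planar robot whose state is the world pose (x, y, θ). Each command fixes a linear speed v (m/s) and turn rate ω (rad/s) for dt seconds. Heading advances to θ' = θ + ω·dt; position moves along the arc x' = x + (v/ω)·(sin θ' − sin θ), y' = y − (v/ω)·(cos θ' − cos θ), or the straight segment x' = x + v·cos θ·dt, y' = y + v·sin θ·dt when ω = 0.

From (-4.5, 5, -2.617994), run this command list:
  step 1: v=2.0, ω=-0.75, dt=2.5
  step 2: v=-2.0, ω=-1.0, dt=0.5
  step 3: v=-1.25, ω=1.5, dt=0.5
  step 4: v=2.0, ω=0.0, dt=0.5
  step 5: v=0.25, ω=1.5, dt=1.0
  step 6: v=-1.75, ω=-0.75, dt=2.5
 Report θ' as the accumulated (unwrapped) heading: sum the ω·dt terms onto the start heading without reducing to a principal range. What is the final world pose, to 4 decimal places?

(-5.8459, 4.1717, -4.6180)

step 1: θ'=-4.4930 (R=-2.6667) → pose (-8.4361, 6.7290, -4.4930)
step 2: θ'=-4.9930 (R=2.0000) → pose (-8.4664, 5.7399, -4.9930)
step 3: θ'=-4.2430 (R=-0.8333) → pose (-8.4088, 5.1321, -4.2430)
step 4: θ'=-4.2430 (straight) → pose (-8.8612, 6.0240, -4.2430)
step 5: θ'=-2.7430 (R=0.1667) → pose (-9.0745, 6.1022, -2.7430)
step 6: θ'=-4.6180 (R=2.3333) → pose (-5.8459, 4.1717, -4.6180)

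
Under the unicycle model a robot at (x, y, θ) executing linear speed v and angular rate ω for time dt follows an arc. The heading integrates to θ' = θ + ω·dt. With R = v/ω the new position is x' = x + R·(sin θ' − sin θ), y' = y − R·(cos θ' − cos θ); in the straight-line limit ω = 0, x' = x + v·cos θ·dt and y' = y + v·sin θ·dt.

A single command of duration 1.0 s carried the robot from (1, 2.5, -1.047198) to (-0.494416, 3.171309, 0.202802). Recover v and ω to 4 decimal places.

v = -1.7500, ω = 1.2500

Δθ = 0.202802 − -1.047198 = 1.250000
ω = Δθ/dt = 1.250000/1.0 = 1.2500
R = Δx/(sin θ' − sin θ) = -1.4000
v = R·ω = -1.4000·1.2500 = -1.7500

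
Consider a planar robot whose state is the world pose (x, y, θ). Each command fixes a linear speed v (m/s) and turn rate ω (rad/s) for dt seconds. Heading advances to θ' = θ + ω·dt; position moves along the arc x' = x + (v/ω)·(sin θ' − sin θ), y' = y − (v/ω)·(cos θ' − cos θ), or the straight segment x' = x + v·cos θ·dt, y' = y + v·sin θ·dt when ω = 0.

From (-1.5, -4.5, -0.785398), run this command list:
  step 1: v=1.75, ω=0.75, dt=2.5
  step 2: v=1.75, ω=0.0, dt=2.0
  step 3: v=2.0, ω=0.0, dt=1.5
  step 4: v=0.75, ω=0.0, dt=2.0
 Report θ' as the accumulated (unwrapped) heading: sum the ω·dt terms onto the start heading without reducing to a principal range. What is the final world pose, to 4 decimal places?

step 1: θ'=1.0896 (R=2.3333) → pose (2.2183, -3.9300, 1.0896)
step 2: θ'=1.0896 (straight) → pose (3.8382, -0.8275, 1.0896)
step 3: θ'=1.0896 (straight) → pose (5.2267, 1.8318, 1.0896)
step 4: θ'=1.0896 (straight) → pose (5.9210, 3.1615, 1.0896)

(5.9210, 3.1615, 1.0896)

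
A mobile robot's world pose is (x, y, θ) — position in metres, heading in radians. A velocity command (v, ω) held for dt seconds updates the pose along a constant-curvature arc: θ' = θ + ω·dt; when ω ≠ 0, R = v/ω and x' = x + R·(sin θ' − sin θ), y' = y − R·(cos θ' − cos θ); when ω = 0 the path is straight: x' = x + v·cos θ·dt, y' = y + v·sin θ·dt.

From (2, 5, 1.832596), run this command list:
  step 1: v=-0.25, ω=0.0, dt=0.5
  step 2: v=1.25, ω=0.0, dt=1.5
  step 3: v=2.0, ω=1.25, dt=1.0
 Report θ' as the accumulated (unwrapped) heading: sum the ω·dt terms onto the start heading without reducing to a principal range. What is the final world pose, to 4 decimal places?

step 1: θ'=1.8326 (straight) → pose (2.0324, 4.8793, 1.8326)
step 2: θ'=1.8326 (straight) → pose (1.5471, 6.6904, 1.8326)
step 3: θ'=3.0826 (R=1.6000) → pose (0.0959, 7.8735, 3.0826)

(0.0959, 7.8735, 3.0826)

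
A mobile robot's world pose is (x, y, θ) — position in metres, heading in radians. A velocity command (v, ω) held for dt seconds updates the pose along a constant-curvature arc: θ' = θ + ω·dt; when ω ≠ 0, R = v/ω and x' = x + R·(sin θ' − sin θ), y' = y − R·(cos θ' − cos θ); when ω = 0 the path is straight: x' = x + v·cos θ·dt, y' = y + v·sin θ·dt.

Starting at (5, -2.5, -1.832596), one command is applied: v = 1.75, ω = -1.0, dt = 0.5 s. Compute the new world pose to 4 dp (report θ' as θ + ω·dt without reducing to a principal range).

θ' = -1.8326 + -1.0·0.5 = -2.3326
R = v/ω = 1.75/-1.0 = -1.7500
x' = 5 + -1.7500·(sin -2.3326 − sin -1.8326) = 4.5759
y' = -2.5 − -1.7500·(cos -2.3326 − cos -1.8326) = -3.2550

(4.5759, -3.2550, -2.3326)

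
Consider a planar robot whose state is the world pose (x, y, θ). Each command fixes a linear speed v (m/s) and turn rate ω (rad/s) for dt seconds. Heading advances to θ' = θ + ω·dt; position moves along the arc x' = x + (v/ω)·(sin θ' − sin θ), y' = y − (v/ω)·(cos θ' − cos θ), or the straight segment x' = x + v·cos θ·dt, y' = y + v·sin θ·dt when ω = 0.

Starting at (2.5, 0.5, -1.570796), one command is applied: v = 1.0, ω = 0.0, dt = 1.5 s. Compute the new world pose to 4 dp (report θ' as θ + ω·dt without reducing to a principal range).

(2.5000, -1.0000, -1.5708)

θ' = -1.5708 + 0.0·1.5 = -1.5708
ω = 0 → straight: x' = 2.5 + 1.0·cos(-1.5708)·1.5 = 2.5000
y' = 0.5 + 1.0·sin(-1.5708)·1.5 = -1.0000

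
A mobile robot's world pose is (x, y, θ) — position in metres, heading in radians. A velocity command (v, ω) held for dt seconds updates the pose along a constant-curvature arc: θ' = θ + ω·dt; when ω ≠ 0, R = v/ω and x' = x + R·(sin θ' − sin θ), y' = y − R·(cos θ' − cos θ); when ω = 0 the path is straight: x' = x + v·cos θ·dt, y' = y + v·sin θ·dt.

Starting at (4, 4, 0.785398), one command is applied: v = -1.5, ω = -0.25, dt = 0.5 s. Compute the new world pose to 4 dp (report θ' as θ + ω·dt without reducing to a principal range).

(3.4379, 3.5042, 0.6604)

θ' = 0.7854 + -0.25·0.5 = 0.6604
R = v/ω = -1.5/-0.25 = 6.0000
x' = 4 + 6.0000·(sin 0.6604 − sin 0.7854) = 3.4379
y' = 4 − 6.0000·(cos 0.6604 − cos 0.7854) = 3.5042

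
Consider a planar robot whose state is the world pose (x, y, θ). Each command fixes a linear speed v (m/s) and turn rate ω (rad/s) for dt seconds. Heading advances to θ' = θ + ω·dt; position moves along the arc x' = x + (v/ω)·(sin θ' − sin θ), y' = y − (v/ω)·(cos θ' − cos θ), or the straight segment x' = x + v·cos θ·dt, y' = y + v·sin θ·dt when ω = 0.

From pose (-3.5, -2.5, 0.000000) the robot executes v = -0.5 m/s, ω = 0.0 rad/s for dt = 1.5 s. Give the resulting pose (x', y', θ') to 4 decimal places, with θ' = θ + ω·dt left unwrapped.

(-4.2500, -2.5000, 0.0000)

θ' = 0.0000 + 0.0·1.5 = 0.0000
ω = 0 → straight: x' = -3.5 + -0.5·cos(0.0000)·1.5 = -4.2500
y' = -2.5 + -0.5·sin(0.0000)·1.5 = -2.5000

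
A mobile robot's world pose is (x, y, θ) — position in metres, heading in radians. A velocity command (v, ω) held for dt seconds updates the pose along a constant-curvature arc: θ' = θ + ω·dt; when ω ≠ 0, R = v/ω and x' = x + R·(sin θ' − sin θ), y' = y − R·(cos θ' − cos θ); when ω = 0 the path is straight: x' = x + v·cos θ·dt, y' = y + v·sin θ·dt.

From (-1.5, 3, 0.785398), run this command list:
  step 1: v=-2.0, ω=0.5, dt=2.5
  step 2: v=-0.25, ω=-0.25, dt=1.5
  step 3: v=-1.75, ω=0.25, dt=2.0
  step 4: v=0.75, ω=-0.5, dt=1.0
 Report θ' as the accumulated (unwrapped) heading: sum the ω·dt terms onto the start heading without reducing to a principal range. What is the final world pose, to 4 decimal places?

(-1.2390, -4.5453, 1.6604)

step 1: θ'=2.0354 (R=-4.0000) → pose (-2.2476, -1.6207, 2.0354)
step 2: θ'=1.6604 (R=1.0000) → pose (-2.1456, -1.9793, 1.6604)
step 3: θ'=2.1604 (R=-7.0000) → pose (-0.9918, -5.2451, 2.1604)
step 4: θ'=1.6604 (R=-1.5000) → pose (-1.2390, -4.5453, 1.6604)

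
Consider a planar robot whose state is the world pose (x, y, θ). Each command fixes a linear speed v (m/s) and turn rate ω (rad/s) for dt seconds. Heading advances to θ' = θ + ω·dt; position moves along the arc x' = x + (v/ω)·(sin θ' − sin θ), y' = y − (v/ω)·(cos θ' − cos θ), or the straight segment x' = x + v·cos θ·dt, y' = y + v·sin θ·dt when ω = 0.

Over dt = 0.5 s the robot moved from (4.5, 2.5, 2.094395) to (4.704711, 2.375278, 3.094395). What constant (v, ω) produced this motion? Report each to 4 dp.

v = -0.5000, ω = 2.0000

Δθ = 3.094395 − 2.094395 = 1.000000
ω = Δθ/dt = 1.000000/0.5 = 2.0000
R = Δx/(sin θ' − sin θ) = -0.2500
v = R·ω = -0.2500·2.0000 = -0.5000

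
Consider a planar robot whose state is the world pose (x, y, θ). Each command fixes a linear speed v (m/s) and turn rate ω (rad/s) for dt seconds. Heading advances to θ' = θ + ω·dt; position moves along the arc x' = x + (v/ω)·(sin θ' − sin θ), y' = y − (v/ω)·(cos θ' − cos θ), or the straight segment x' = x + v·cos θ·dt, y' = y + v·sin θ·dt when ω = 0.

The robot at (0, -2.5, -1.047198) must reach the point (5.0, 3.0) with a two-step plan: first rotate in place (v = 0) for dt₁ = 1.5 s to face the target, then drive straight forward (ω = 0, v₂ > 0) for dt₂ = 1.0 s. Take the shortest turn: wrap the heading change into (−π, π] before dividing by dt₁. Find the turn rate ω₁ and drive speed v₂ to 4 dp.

heading to target = atan2(3−-2.5, 5−0) = 0.8330
Δθ = wrap(0.8330 − -1.0472) = 1.8802; ω₁ = Δθ/dt₁ = 1.2535
distance = √((5−0)² + (3−-2.5)²) = 7.4330; v₂ = distance/dt₂ = 7.4330

ω₁ = 1.2535, v₂ = 7.4330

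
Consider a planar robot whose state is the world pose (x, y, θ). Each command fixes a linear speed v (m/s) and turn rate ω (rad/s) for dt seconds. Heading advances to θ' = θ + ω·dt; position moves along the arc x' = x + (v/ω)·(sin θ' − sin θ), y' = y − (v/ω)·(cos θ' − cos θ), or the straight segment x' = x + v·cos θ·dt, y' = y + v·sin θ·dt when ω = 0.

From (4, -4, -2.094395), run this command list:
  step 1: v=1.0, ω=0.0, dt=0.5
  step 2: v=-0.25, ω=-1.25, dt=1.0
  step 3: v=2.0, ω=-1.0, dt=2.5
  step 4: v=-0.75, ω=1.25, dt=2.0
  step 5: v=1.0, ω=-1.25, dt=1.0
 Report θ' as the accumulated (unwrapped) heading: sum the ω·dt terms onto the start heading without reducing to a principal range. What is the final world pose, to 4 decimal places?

(3.0174, -1.0090, -4.5944)

step 1: θ'=-2.0944 (straight) → pose (3.7500, -4.4330, -2.0944)
step 2: θ'=-3.3444 (R=0.2000) → pose (3.9635, -4.3371, -3.3444)
step 3: θ'=-5.8444 (R=-2.0000) → pose (3.5166, -0.5676, -5.8444)
step 4: θ'=-3.3444 (R=-0.6000) → pose (3.6507, -1.6984, -3.3444)
step 5: θ'=-4.5944 (R=-0.8000) → pose (3.0174, -1.0090, -4.5944)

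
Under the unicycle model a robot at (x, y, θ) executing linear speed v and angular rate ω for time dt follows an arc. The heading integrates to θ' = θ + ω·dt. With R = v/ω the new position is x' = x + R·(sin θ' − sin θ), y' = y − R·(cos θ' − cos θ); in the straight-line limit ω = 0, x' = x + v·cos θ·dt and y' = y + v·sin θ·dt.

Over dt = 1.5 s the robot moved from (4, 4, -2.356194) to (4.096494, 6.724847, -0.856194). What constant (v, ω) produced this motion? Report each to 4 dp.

v = -2.0000, ω = 1.0000

Δθ = -0.856194 − -2.356194 = 1.500000
ω = Δθ/dt = 1.500000/1.5 = 1.0000
R = −Δy/(cos θ' − cos θ) = -2.0000
v = R·ω = -2.0000·1.0000 = -2.0000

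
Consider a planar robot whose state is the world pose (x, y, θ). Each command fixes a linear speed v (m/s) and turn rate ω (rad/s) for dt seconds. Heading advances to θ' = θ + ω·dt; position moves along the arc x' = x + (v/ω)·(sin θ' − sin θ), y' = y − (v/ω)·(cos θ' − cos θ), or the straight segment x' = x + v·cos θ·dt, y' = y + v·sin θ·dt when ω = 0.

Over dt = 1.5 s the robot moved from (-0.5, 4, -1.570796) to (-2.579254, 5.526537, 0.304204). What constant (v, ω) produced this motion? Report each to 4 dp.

v = -2.0000, ω = 1.2500

Δθ = 0.304204 − -1.570796 = 1.875000
ω = Δθ/dt = 1.875000/1.5 = 1.2500
R = Δx/(sin θ' − sin θ) = -1.6000
v = R·ω = -1.6000·1.2500 = -2.0000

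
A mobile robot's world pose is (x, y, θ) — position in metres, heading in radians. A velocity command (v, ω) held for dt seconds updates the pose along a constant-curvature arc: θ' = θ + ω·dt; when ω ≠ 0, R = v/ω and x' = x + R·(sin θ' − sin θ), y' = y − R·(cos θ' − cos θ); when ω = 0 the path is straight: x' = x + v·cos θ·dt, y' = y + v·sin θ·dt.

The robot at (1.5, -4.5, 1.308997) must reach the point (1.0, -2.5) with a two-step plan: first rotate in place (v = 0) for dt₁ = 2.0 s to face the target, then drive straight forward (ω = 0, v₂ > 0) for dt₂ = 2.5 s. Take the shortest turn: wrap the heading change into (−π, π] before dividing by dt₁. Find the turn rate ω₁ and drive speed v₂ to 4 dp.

ω₁ = 0.2534, v₂ = 0.8246

heading to target = atan2(-2.5−-4.5, 1−1.5) = 1.8158
Δθ = wrap(1.8158 − 1.3090) = 0.5068; ω₁ = Δθ/dt₁ = 0.2534
distance = √((1−1.5)² + (-2.5−-4.5)²) = 2.0616; v₂ = distance/dt₂ = 0.8246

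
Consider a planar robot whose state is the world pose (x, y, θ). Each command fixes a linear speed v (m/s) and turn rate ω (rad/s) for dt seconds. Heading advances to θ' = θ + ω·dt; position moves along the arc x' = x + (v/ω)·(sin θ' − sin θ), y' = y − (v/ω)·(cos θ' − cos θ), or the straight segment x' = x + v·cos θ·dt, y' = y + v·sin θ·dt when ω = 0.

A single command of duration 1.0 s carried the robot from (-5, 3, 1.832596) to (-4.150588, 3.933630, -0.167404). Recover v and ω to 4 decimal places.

v = 1.5000, ω = -2.0000

Δθ = -0.167404 − 1.832596 = -2.000000
ω = Δθ/dt = -2.000000/1.0 = -2.0000
R = −Δy/(cos θ' − cos θ) = -0.7500
v = R·ω = -0.7500·-2.0000 = 1.5000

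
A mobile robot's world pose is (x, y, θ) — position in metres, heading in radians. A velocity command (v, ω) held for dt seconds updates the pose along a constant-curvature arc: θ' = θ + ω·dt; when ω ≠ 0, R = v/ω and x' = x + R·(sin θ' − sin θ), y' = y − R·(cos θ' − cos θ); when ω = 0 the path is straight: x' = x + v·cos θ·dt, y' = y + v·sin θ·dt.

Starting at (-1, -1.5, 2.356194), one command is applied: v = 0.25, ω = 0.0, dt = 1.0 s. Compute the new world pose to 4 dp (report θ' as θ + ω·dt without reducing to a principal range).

θ' = 2.3562 + 0.0·1.0 = 2.3562
ω = 0 → straight: x' = -1 + 0.25·cos(2.3562)·1.0 = -1.1768
y' = -1.5 + 0.25·sin(2.3562)·1.0 = -1.3232

(-1.1768, -1.3232, 2.3562)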